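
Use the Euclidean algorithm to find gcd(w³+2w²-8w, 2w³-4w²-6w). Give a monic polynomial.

By polynomial division,
  w³+2w²-8w = (1/2)(2w³-4w²-6w) + (4w²-5w)
  2w³-4w²-6w = ((1/2)w-3/8)(4w²-5w) + (-(63/8)w)
  4w²-5w = (-(32/63)w+40/63)(-(63/8)w) + (0)
Last nonzero remainder: -(63/8)w. Dividing through by -63/8 gives the monic gcd w.

w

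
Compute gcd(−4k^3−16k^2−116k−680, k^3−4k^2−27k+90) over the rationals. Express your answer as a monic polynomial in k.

k+5

Repeated division with remainder:
  −4k^3−16k^2−116k−680 = (−4)(k^3−4k^2−27k+90) + (−32k^2−224k−320)
  k^3−4k^2−27k+90 = (−(1/32)k+11/32)(−32k^2−224k−320) + (40k+200)
  −32k^2−224k−320 = (−(4/5)k−8/5)(40k+200) + (0)
Last nonzero remainder: 40k+200. Dividing through by 40 gives the monic gcd k+5.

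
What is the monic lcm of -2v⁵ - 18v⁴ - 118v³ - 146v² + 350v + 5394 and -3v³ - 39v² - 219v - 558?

Euclidean algorithm in ℚ[v]:
  -2v⁵ - 18v⁴ - 118v³ - 146v² + 350v + 5394 = ((2/3)v² - (8/3)v + 76/3)(-3v³ - 39v² - 219v - 558) + (630v² + 4410v + 19530)
  -3v³ - 39v² - 219v - 558 = (-(1/210)v - 1/35)(630v² + 4410v + 19530) + (0)
Last nonzero remainder: 630v² + 4410v + 19530. Dividing through by 630 gives the monic gcd v² + 7v + 31.
Then lcm(f, g) = f·g / gcd(f, g); expanding and making the result monic gives the answer.

v⁶ + 15v⁵ + 113v⁴ + 427v³ + 263v² - 3747v - 16182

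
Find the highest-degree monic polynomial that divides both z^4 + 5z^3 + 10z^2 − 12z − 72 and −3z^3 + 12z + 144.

z^2 + 4z + 12

By polynomial division,
  z^4 + 5z^3 + 10z^2 − 12z − 72 = (−(1/3)z − 5/3)(−3z^3 + 12z + 144) + (14z^2 + 56z + 168)
  −3z^3 + 12z + 144 = (−(3/14)z + 6/7)(14z^2 + 56z + 168) + (0)
Last nonzero remainder: 14z^2 + 56z + 168. Dividing through by 14 gives the monic gcd z^2 + 4z + 12.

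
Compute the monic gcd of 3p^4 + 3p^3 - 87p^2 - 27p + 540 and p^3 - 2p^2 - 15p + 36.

p - 3

Apply the Euclidean algorithm:
  3p^4 + 3p^3 - 87p^2 - 27p + 540 = (3p + 9)(p^3 - 2p^2 - 15p + 36) + (-24p^2 + 216)
  p^3 - 2p^2 - 15p + 36 = (-(1/24)p + 1/12)(-24p^2 + 216) + (-6p + 18)
  -24p^2 + 216 = (4p + 12)(-6p + 18) + (0)
Last nonzero remainder: -6p + 18. Dividing through by -6 gives the monic gcd p - 3.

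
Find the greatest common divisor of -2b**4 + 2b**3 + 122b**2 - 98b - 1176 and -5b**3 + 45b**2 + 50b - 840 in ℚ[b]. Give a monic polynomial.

Apply the Euclidean algorithm:
  -2b**4 + 2b**3 + 122b**2 - 98b - 1176 = ((2/5)b + 16/5)(-5b**3 + 45b**2 + 50b - 840) + (-42b**2 + 78b + 1512)
  -5b**3 + 45b**2 + 50b - 840 = ((5/42)b - 125/147)(-42b**2 + 78b + 1512) + (-(3120/49)b + 3120/7)
  -42b**2 + 78b + 1512 = ((343/520)b + 441/130)(-(3120/49)b + 3120/7) + (0)
Last nonzero remainder: -(3120/49)b + 3120/7. Dividing through by -3120/49 gives the monic gcd b - 7.

b - 7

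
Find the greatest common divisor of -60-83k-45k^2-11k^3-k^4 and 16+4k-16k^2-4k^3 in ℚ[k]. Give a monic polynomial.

4+k

Apply the Euclidean algorithm:
  -k^4-11k^3-45k^2-83k-60 = ((1/4)k+7/4)(-4k^3-16k^2+4k+16) + (-18k^2-94k-88)
  -4k^3-16k^2+4k+16 = ((2/9)k-22/81)(-18k^2-94k-88) + (-(160/81)k-640/81)
  -18k^2-94k-88 = ((729/80)k+891/80)(-(160/81)k-640/81) + (0)
Last nonzero remainder: -(160/81)k-640/81. Dividing through by -160/81 gives the monic gcd k+4.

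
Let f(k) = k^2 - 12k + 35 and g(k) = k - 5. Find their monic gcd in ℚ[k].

k - 5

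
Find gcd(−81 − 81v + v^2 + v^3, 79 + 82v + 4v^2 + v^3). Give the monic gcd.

1 + v

Euclidean algorithm in ℚ[v]:
  v^3 + v^2 − 81v − 81 = (v^3 + 4v^2 + 82v + 79) + (−3v^2 − 163v − 160)
  v^3 + 4v^2 + 82v + 79 = (−(1/3)v + 151/9)(−3v^2 − 163v − 160) + ((24871/9)v + 24871/9)
  −3v^2 − 163v − 160 = (−(27/24871)v − 1440/24871)((24871/9)v + 24871/9) + (0)
Last nonzero remainder: (24871/9)v + 24871/9. Dividing through by 24871/9 gives the monic gcd v + 1.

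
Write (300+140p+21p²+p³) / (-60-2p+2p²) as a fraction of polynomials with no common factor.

By polynomial division,
  p³+21p²+140p+300 = ((1/2)p+11)(2p²-2p-60) + (192p+960)
  2p²-2p-60 = ((1/96)p-1/16)(192p+960) + (0)
Last nonzero remainder: 192p+960. Dividing through by 192 gives the monic gcd p+5.
Cancel p+5 from numerator and denominator to get the reduced form.

(60+16p+p²)/(-12+2p)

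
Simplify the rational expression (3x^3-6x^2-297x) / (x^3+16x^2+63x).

(3x-33)/(x+7)

Apply the Euclidean algorithm:
  3x^3-6x^2-297x = (3)(x^3+16x^2+63x) + (-54x^2-486x)
  x^3+16x^2+63x = (-(1/54)x-7/54)(-54x^2-486x) + (0)
Last nonzero remainder: -54x^2-486x. Dividing through by -54 gives the monic gcd x^2+9x.
Cancel x^2+9x from numerator and denominator to get the reduced form.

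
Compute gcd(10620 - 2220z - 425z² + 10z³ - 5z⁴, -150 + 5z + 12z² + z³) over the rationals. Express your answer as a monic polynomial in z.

By polynomial division,
  -5z⁴ + 10z³ - 425z² - 2220z + 10620 = (-5z + 70)(z³ + 12z² + 5z - 150) + (-1240z² - 3320z + 21120)
  z³ + 12z² + 5z - 150 = (-(1/1240)z - 289/38440)(-1240z² - 3320z + 21120) + (-(2814/961)z + 8442/961)
  -1240z² - 3320z + 21120 = ((595820/1407)z + 3382720/1407)(-(2814/961)z + 8442/961) + (0)
Last nonzero remainder: -(2814/961)z + 8442/961. Dividing through by -2814/961 gives the monic gcd z - 3.

-3 + z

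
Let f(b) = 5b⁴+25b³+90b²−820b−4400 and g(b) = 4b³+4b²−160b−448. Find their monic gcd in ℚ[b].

b+4

By polynomial division,
  5b⁴+25b³+90b²−820b−4400 = ((5/4)b+5)(4b³+4b²−160b−448) + (270b²+540b−2160)
  4b³+4b²−160b−448 = ((2/135)b−2/135)(270b²+540b−2160) + (−120b−480)
  270b²+540b−2160 = (−(9/4)b+9/2)(−120b−480) + (0)
Last nonzero remainder: −120b−480. Dividing through by −120 gives the monic gcd b+4.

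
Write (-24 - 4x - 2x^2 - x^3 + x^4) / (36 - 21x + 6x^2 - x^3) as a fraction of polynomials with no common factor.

By polynomial division,
  x^4 - x^3 - 2x^2 - 4x - 24 = (-x - 5)(-x^3 + 6x^2 - 21x + 36) + (7x^2 - 73x + 156)
  -x^3 + 6x^2 - 21x + 36 = (-(1/7)x - 31/49)(7x^2 - 73x + 156) + (-(2200/49)x + 6600/49)
  7x^2 - 73x + 156 = (-(343/2200)x + 637/550)(-(2200/49)x + 6600/49) + (0)
Last nonzero remainder: -(2200/49)x + 6600/49. Dividing through by -2200/49 gives the monic gcd x - 3.
Cancel x - 3 from numerator and denominator to get the reduced form.

(-8 - 4x - 2x^2 - x^3)/(12 - 3x + x^2)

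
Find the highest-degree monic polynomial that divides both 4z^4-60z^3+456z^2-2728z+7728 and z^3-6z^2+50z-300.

Repeated division with remainder:
  4z^4-60z^3+456z^2-2728z+7728 = (4z-36)(z^3-6z^2+50z-300) + (40z^2+272z-3072)
  z^3-6z^2+50z-300 = ((1/40)z-8/25)(40z^2+272z-3072) + ((5346/25)z-32076/25)
  40z^2+272z-3072 = ((500/2673)z+6400/2673)((5346/25)z-32076/25) + (0)
Last nonzero remainder: (5346/25)z-32076/25. Dividing through by 5346/25 gives the monic gcd z-6.

z-6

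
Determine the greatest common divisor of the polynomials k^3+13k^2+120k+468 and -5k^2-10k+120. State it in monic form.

k+6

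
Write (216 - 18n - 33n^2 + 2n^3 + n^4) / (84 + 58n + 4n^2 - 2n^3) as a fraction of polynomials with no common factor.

By polynomial division,
  n^4 + 2n^3 - 33n^2 - 18n + 216 = (-(1/2)n - 2)(-2n^3 + 4n^2 + 58n + 84) + (4n^2 + 140n + 384)
  -2n^3 + 4n^2 + 58n + 84 = (-(1/2)n + 37/2)(4n^2 + 140n + 384) + (-2340n - 7020)
  4n^2 + 140n + 384 = (-(1/585)n - 32/585)(-2340n - 7020) + (0)
Last nonzero remainder: -2340n - 7020. Dividing through by -2340 gives the monic gcd n + 3.
Cancel n + 3 from numerator and denominator to get the reduced form.

(-72 + 30n + n^2 - n^3)/(-28 - 10n + 2n^2)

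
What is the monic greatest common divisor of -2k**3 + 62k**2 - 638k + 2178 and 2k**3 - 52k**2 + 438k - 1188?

k**2 - 20k + 99

By polynomial division,
  -2k**3 + 62k**2 - 638k + 2178 = (-1)(2k**3 - 52k**2 + 438k - 1188) + (10k**2 - 200k + 990)
  2k**3 - 52k**2 + 438k - 1188 = ((1/5)k - 6/5)(10k**2 - 200k + 990) + (0)
Last nonzero remainder: 10k**2 - 200k + 990. Dividing through by 10 gives the monic gcd k**2 - 20k + 99.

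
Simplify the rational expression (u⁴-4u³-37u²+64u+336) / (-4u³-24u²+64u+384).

Euclidean algorithm in ℚ[u]:
  u⁴-4u³-37u²+64u+336 = (-(1/4)u+5/2)(-4u³-24u²+64u+384) + (39u²-624)
  -4u³-24u²+64u+384 = (-(4/39)u-8/13)(39u²-624) + (0)
Last nonzero remainder: 39u²-624. Dividing through by 39 gives the monic gcd u²-16.
Cancel u²-16 from numerator and denominator to get the reduced form.

(-u²+4u+21)/(4u+24)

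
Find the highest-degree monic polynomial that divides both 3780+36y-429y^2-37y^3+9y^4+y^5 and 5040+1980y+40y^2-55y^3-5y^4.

Apply the Euclidean algorithm:
  y^5+9y^4-37y^3-429y^2+36y+3780 = (-(1/5)y+2/5)(-5y^4-55y^3+40y^2+1980y+5040) + (-7y^3-49y^2+252y+1764)
  -5y^4-55y^3+40y^2+1980y+5040 = ((5/7)y+20/7)(-7y^3-49y^2+252y+1764) + (0)
Last nonzero remainder: -7y^3-49y^2+252y+1764. Dividing through by -7 gives the monic gcd y^3+7y^2-36y-252.

-252-36y+7y^2+y^3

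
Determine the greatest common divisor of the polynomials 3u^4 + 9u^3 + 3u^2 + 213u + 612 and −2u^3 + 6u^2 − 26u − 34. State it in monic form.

By polynomial division,
  3u^4 + 9u^3 + 3u^2 + 213u + 612 = (−(3/2)u − 9)(−2u^3 + 6u^2 − 26u − 34) + (18u^2 − 72u + 306)
  −2u^3 + 6u^2 − 26u − 34 = (−(1/9)u − 1/9)(18u^2 − 72u + 306) + (0)
Last nonzero remainder: 18u^2 − 72u + 306. Dividing through by 18 gives the monic gcd u^2 − 4u + 17.

u^2 − 4u + 17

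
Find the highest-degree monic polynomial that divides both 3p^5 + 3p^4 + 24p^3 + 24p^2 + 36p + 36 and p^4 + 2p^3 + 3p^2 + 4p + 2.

p^3 + p^2 + 2p + 2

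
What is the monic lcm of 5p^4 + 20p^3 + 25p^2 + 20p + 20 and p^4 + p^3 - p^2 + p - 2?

Apply the Euclidean algorithm:
  5p^4 + 20p^3 + 25p^2 + 20p + 20 = (5)(p^4 + p^3 - p^2 + p - 2) + (15p^3 + 30p^2 + 15p + 30)
  p^4 + p^3 - p^2 + p - 2 = ((1/15)p - 1/15)(15p^3 + 30p^2 + 15p + 30) + (0)
Last nonzero remainder: 15p^3 + 30p^2 + 15p + 30. Dividing through by 15 gives the monic gcd p^3 + 2p^2 + p + 2.
Then lcm(f, g) = f·g / gcd(f, g); expanding and making the result monic gives the answer.

p^5 + 3p^4 + p^3 - p^2 - 4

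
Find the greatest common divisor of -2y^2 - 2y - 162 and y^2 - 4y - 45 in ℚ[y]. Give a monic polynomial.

1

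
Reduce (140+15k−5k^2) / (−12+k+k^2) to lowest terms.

(35−5k)/(−3+k)

Euclidean algorithm in ℚ[k]:
  −5k^2+15k+140 = (−5)(k^2+k−12) + (20k+80)
  k^2+k−12 = ((1/20)k−3/20)(20k+80) + (0)
Last nonzero remainder: 20k+80. Dividing through by 20 gives the monic gcd k+4.
Cancel k+4 from numerator and denominator to get the reduced form.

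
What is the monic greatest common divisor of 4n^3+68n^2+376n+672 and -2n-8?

Apply the Euclidean algorithm:
  4n^3+68n^2+376n+672 = (-2n^2-26n-84)(-2n-8) + (0)
Last nonzero remainder: -2n-8. Dividing through by -2 gives the monic gcd n+4.

n+4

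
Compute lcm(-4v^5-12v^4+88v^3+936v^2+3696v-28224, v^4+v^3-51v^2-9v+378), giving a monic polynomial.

Repeated division with remainder:
  -4v^5-12v^4+88v^3+936v^2+3696v-28224 = (-4v-8)(v^4+v^3-51v^2-9v+378) + (-108v^3+492v^2+5136v-25200)
  v^4+v^3-51v^2-9v+378 = (-(1/108)v-25/486)(-108v^3+492v^2+5136v-25200) + ((1771/81)v^2+(1771/81)v-24794/27)
  -108v^3+492v^2+5136v-25200 = (-(8748/1771)v+48600/1771)((1771/81)v^2+(1771/81)v-24794/27) + (0)
Last nonzero remainder: (1771/81)v^2+(1771/81)v-24794/27. Dividing through by 1771/81 gives the monic gcd v^2+v-42.
Then lcm(f, g) = f·g / gcd(f, g); expanding and making the result monic gives the answer.

v^7+3v^6-31v^5-261v^4-726v^3+9162v^2+8316v-63504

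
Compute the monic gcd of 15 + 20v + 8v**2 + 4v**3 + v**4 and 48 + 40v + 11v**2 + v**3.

Apply the Euclidean algorithm:
  v**4 + 4v**3 + 8v**2 + 20v + 15 = (v − 7)(v**3 + 11v**2 + 40v + 48) + (45v**2 + 252v + 351)
  v**3 + 11v**2 + 40v + 48 = ((1/45)v + 3/25)(45v**2 + 252v + 351) + ((49/25)v + 147/25)
  45v**2 + 252v + 351 = ((1125/49)v + 2925/49)((49/25)v + 147/25) + (0)
Last nonzero remainder: (49/25)v + 147/25. Dividing through by 49/25 gives the monic gcd v + 3.

3 + v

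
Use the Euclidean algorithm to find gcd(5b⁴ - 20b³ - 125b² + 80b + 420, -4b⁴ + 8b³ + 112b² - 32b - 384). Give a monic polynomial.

b² - 4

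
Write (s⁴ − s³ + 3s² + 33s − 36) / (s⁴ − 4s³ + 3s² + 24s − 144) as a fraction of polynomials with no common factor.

(s − 1)/(s − 4)

By polynomial division,
  s⁴ − s³ + 3s² + 33s − 36 = (s⁴ − 4s³ + 3s² + 24s − 144) + (3s³ + 9s + 108)
  s⁴ − 4s³ + 3s² + 24s − 144 = ((1/3)s − 4/3)(3s³ + 9s + 108) + (0)
Last nonzero remainder: 3s³ + 9s + 108. Dividing through by 3 gives the monic gcd s³ + 3s + 36.
Cancel s³ + 3s + 36 from numerator and denominator to get the reduced form.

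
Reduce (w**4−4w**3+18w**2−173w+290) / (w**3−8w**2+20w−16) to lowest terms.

(w**3−2w**2+14w−145)/(w**2−6w+8)

Repeated division with remainder:
  w**4−4w**3+18w**2−173w+290 = (w+4)(w**3−8w**2+20w−16) + (30w**2−237w+354)
  w**3−8w**2+20w−16 = ((1/30)w−1/300)(30w**2−237w+354) + ((741/100)w−741/50)
  30w**2−237w+354 = ((1000/247)w−5900/247)((741/100)w−741/50) + (0)
Last nonzero remainder: (741/100)w−741/50. Dividing through by 741/100 gives the monic gcd w−2.
Cancel w−2 from numerator and denominator to get the reduced form.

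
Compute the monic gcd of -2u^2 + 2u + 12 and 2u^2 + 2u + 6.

1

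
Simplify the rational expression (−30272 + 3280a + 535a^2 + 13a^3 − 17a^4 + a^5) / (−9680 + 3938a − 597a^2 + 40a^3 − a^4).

(344 + 37a − 2a^2 − a^3)/(110 − 21a + a^2)

Repeated division with remainder:
  a^5 − 17a^4 + 13a^3 + 535a^2 + 3280a − 30272 = (−a − 23)(−a^4 + 40a^3 − 597a^2 + 3938a − 9680) + (336a^3 − 9258a^2 + 84174a − 252912)
  −a^4 + 40a^3 − 597a^2 + 3938a − 9680 = (−(1/336)a + 697/18816)(336a^3 − 9258a^2 + 84174a − 252912) + (−(11097/3136)a^2 + (210843/3136)a − 122067/392)
  336a^3 − 9258a^2 + 84174a − 252912 = (−(351232/3699)a + 3004288/3699)(−(11097/3136)a^2 + (210843/3136)a − 122067/392) + (0)
Last nonzero remainder: −(11097/3136)a^2 + (210843/3136)a − 122067/392. Dividing through by −11097/3136 gives the monic gcd a^2 − 19a + 88.
Cancel a^2 − 19a + 88 from numerator and denominator to get the reduced form.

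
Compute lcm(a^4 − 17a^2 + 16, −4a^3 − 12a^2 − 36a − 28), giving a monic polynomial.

a^6 + 2a^5 − 10a^4 − 34a^3 − 103a^2 + 32a + 112

Euclidean algorithm in ℚ[a]:
  a^4 − 17a^2 + 16 = (−(1/4)a + 3/4)(−4a^3 − 12a^2 − 36a − 28) + (−17a^2 + 20a + 37)
  −4a^3 − 12a^2 − 36a − 28 = ((4/17)a + 284/289)(−17a^2 + 20a + 37) + (−(18600/289)a − 18600/289)
  −17a^2 + 20a + 37 = ((4913/18600)a − 10693/18600)(−(18600/289)a − 18600/289) + (0)
Last nonzero remainder: −(18600/289)a − 18600/289. Dividing through by −18600/289 gives the monic gcd a + 1.
Then lcm(f, g) = f·g / gcd(f, g); expanding and making the result monic gives the answer.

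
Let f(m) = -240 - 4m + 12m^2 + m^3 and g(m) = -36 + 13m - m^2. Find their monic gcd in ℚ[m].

-4 + m

By polynomial division,
  m^3 + 12m^2 - 4m - 240 = (-m - 25)(-m^2 + 13m - 36) + (285m - 1140)
  -m^2 + 13m - 36 = (-(1/285)m + 3/95)(285m - 1140) + (0)
Last nonzero remainder: 285m - 1140. Dividing through by 285 gives the monic gcd m - 4.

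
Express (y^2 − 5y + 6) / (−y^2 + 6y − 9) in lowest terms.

(−y + 2)/(y − 3)

Euclidean algorithm in ℚ[y]:
  y^2 − 5y + 6 = (−1)(−y^2 + 6y − 9) + (y − 3)
  −y^2 + 6y − 9 = (−y + 3)(y − 3) + (0)
The last nonzero remainder y − 3 is already monic.
Cancel y − 3 from numerator and denominator to get the reduced form.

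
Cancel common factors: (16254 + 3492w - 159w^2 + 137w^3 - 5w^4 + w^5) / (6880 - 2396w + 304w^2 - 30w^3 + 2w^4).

Euclidean algorithm in ℚ[w]:
  w^5 - 5w^4 + 137w^3 - 159w^2 + 3492w + 16254 = ((1/2)w + 5)(2w^4 - 30w^3 + 304w^2 - 2396w + 6880) + (135w^3 - 481w^2 + 12032w - 18146)
  2w^4 - 30w^3 + 304w^2 - 2396w + 6880 = ((2/135)w - 3088/18225)(135w^3 - 481w^2 + 12032w - 18146) + ((806432/18225)w^2 - (1612864/18225)w + 69353152/18225)
  135w^3 - 481w^2 + 12032w - 18146 = ((2460375/806432)w - 3845475/806432)((806432/18225)w^2 - (1612864/18225)w + 69353152/18225) + (0)
Last nonzero remainder: (806432/18225)w^2 - (1612864/18225)w + 69353152/18225. Dividing through by 806432/18225 gives the monic gcd w^2 - 2w + 86.
Cancel w^2 - 2w + 86 from numerator and denominator to get the reduced form.

(189 + 45w - 3w^2 + w^3)/(80 - 26w + 2w^2)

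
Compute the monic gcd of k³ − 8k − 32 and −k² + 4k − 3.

1

Apply the Euclidean algorithm:
  k³ − 8k − 32 = (−k − 4)(−k² + 4k − 3) + (5k − 44)
  −k² + 4k − 3 = (−(1/5)k − 24/25)(5k − 44) + (−1131/25)
  5k − 44 = (−(125/1131)k + 1100/1131)(−1131/25) + (0)
The last nonzero remainder is the constant −1131/25, so the polynomials are coprime and gcd = 1.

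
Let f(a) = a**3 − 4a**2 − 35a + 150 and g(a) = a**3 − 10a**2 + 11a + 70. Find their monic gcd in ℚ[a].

a − 5

By polynomial division,
  a**3 − 4a**2 − 35a + 150 = (a**3 − 10a**2 + 11a + 70) + (6a**2 − 46a + 80)
  a**3 − 10a**2 + 11a + 70 = ((1/6)a − 7/18)(6a**2 − 46a + 80) + (−(182/9)a + 910/9)
  6a**2 − 46a + 80 = (−(27/91)a + 72/91)(−(182/9)a + 910/9) + (0)
Last nonzero remainder: −(182/9)a + 910/9. Dividing through by −182/9 gives the monic gcd a − 5.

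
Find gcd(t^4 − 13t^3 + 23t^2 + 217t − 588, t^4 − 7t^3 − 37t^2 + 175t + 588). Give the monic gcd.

t^3 − 10t^2 − 7t + 196

Apply the Euclidean algorithm:
  t^4 − 13t^3 + 23t^2 + 217t − 588 = (t^4 − 7t^3 − 37t^2 + 175t + 588) + (−6t^3 + 60t^2 + 42t − 1176)
  t^4 − 7t^3 − 37t^2 + 175t + 588 = (−(1/6)t − 1/2)(−6t^3 + 60t^2 + 42t − 1176) + (0)
Last nonzero remainder: −6t^3 + 60t^2 + 42t − 1176. Dividing through by −6 gives the monic gcd t^3 − 10t^2 − 7t + 196.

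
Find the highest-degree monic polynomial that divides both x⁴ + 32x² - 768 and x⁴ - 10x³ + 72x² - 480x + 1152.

x³ - 4x² + 48x - 192

Euclidean algorithm in ℚ[x]:
  x⁴ + 32x² - 768 = (x⁴ - 10x³ + 72x² - 480x + 1152) + (10x³ - 40x² + 480x - 1920)
  x⁴ - 10x³ + 72x² - 480x + 1152 = ((1/10)x - 3/5)(10x³ - 40x² + 480x - 1920) + (0)
Last nonzero remainder: 10x³ - 40x² + 480x - 1920. Dividing through by 10 gives the monic gcd x³ - 4x² + 48x - 192.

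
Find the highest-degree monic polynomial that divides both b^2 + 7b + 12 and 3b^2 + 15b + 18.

b + 3

By polynomial division,
  b^2 + 7b + 12 = (1/3)(3b^2 + 15b + 18) + (2b + 6)
  3b^2 + 15b + 18 = ((3/2)b + 3)(2b + 6) + (0)
Last nonzero remainder: 2b + 6. Dividing through by 2 gives the monic gcd b + 3.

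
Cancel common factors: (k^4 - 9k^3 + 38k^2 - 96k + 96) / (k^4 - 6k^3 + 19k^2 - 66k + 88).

(k^2 - 3k + 12)/(k^2 + 11)

Apply the Euclidean algorithm:
  k^4 - 9k^3 + 38k^2 - 96k + 96 = (k^4 - 6k^3 + 19k^2 - 66k + 88) + (-3k^3 + 19k^2 - 30k + 8)
  k^4 - 6k^3 + 19k^2 - 66k + 88 = (-(1/3)k - 1/9)(-3k^3 + 19k^2 - 30k + 8) + ((100/9)k^2 - (200/3)k + 800/9)
  -3k^3 + 19k^2 - 30k + 8 = (-(27/100)k + 9/100)((100/9)k^2 - (200/3)k + 800/9) + (0)
Last nonzero remainder: (100/9)k^2 - (200/3)k + 800/9. Dividing through by 100/9 gives the monic gcd k^2 - 6k + 8.
Cancel k^2 - 6k + 8 from numerator and denominator to get the reduced form.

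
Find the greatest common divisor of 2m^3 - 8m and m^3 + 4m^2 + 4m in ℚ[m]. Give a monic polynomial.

By polynomial division,
  2m^3 - 8m = (2)(m^3 + 4m^2 + 4m) + (-8m^2 - 16m)
  m^3 + 4m^2 + 4m = (-(1/8)m - 1/4)(-8m^2 - 16m) + (0)
Last nonzero remainder: -8m^2 - 16m. Dividing through by -8 gives the monic gcd m^2 + 2m.

m^2 + 2m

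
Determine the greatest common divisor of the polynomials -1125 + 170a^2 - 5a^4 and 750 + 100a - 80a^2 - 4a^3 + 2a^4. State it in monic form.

Euclidean algorithm in ℚ[a]:
  -5a^4 + 170a^2 - 1125 = (-5/2)(2a^4 - 4a^3 - 80a^2 + 100a + 750) + (-10a^3 - 30a^2 + 250a + 750)
  2a^4 - 4a^3 - 80a^2 + 100a + 750 = (-(1/5)a + 1)(-10a^3 - 30a^2 + 250a + 750) + (0)
Last nonzero remainder: -10a^3 - 30a^2 + 250a + 750. Dividing through by -10 gives the monic gcd a^3 + 3a^2 - 25a - 75.

-75 - 25a + 3a^2 + a^3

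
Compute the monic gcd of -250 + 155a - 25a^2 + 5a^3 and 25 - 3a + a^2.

Euclidean algorithm in ℚ[a]:
  5a^3 - 25a^2 + 155a - 250 = (5a - 10)(a^2 - 3a + 25) + (0)
The last nonzero remainder a^2 - 3a + 25 is already monic.

25 - 3a + a^2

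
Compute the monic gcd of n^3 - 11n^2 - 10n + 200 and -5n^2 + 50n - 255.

1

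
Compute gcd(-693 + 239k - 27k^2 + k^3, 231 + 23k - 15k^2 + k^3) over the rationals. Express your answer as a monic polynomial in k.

77 - 18k + k^2

Repeated division with remainder:
  k^3 - 27k^2 + 239k - 693 = (k^3 - 15k^2 + 23k + 231) + (-12k^2 + 216k - 924)
  k^3 - 15k^2 + 23k + 231 = (-(1/12)k - 1/4)(-12k^2 + 216k - 924) + (0)
Last nonzero remainder: -12k^2 + 216k - 924. Dividing through by -12 gives the monic gcd k^2 - 18k + 77.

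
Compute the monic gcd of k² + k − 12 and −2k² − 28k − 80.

k + 4

Euclidean algorithm in ℚ[k]:
  k² + k − 12 = (−1/2)(−2k² − 28k − 80) + (−13k − 52)
  −2k² − 28k − 80 = ((2/13)k + 20/13)(−13k − 52) + (0)
Last nonzero remainder: −13k − 52. Dividing through by −13 gives the monic gcd k + 4.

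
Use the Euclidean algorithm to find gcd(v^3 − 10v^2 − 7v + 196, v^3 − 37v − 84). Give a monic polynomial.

v^2 − 3v − 28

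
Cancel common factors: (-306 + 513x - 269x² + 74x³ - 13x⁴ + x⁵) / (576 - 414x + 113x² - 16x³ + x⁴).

(-17 + 20x - 4x² + x³)/(32 - 7x + x²)

By polynomial division,
  x⁵ - 13x⁴ + 74x³ - 269x² + 513x - 306 = (x + 3)(x⁴ - 16x³ + 113x² - 414x + 576) + (9x³ - 194x² + 1179x - 2034)
  x⁴ - 16x³ + 113x² - 414x + 576 = ((1/9)x + 50/81)(9x³ - 194x² + 1179x - 2034) + ((8242/81)x² - (8242/9)x + 16484/9)
  9x³ - 194x² + 1179x - 2034 = ((729/8242)x - 9153/8242)((8242/81)x² - (8242/9)x + 16484/9) + (0)
Last nonzero remainder: (8242/81)x² - (8242/9)x + 16484/9. Dividing through by 8242/81 gives the monic gcd x² - 9x + 18.
Cancel x² - 9x + 18 from numerator and denominator to get the reduced form.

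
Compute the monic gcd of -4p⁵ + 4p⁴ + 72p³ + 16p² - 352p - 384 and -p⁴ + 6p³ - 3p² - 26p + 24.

p³ - 5p² - 2p + 24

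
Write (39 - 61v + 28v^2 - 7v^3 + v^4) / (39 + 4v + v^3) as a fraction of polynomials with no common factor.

(3 - 4v + v^2)/(3 + v)

Euclidean algorithm in ℚ[v]:
  v^4 - 7v^3 + 28v^2 - 61v + 39 = (v - 7)(v^3 + 4v + 39) + (24v^2 - 72v + 312)
  v^3 + 4v + 39 = ((1/24)v + 1/8)(24v^2 - 72v + 312) + (0)
Last nonzero remainder: 24v^2 - 72v + 312. Dividing through by 24 gives the monic gcd v^2 - 3v + 13.
Cancel v^2 - 3v + 13 from numerator and denominator to get the reduced form.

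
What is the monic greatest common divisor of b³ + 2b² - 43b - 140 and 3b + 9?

1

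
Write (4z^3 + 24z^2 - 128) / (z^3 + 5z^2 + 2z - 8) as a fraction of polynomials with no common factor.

(4z^2 + 8z - 32)/(z^2 + z - 2)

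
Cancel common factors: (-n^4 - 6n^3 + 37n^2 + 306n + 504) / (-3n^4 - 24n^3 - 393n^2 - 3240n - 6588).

(n^2 - 3n - 28)/(3n^2 - 3n + 366)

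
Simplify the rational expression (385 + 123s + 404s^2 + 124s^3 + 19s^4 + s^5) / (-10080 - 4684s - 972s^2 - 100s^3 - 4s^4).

(-11 - s - 11s^2 - s^3)/(288 + 68s + 4s^2)

Apply the Euclidean algorithm:
  s^5 + 19s^4 + 124s^3 + 404s^2 + 123s + 385 = (-(1/4)s + 3/2)(-4s^4 - 100s^3 - 972s^2 - 4684s - 10080) + (31s^3 + 691s^2 + 4629s + 15505)
  -4s^4 - 100s^3 - 972s^2 - 4684s - 10080 = (-(4/31)s - 336/961)(31s^3 + 691s^2 + 4629s + 15505) + (-(127920/961)s^2 - (1023360/961)s - 4477200/961)
  31s^3 + 691s^2 + 4629s + 15505 = (-(29791/127920)s - 425723/127920)(-(127920/961)s^2 - (1023360/961)s - 4477200/961) + (0)
Last nonzero remainder: -(127920/961)s^2 - (1023360/961)s - 4477200/961. Dividing through by -127920/961 gives the monic gcd s^2 + 8s + 35.
Cancel s^2 + 8s + 35 from numerator and denominator to get the reduced form.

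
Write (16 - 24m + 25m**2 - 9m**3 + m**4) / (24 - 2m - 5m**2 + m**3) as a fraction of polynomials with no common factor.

(-4 + 5m - 5m**2 + m**3)/(-6 - m + m**2)

Repeated division with remainder:
  m**4 - 9m**3 + 25m**2 - 24m + 16 = (m - 4)(m**3 - 5m**2 - 2m + 24) + (7m**2 - 56m + 112)
  m**3 - 5m**2 - 2m + 24 = ((1/7)m + 3/7)(7m**2 - 56m + 112) + (6m - 24)
  7m**2 - 56m + 112 = ((7/6)m - 14/3)(6m - 24) + (0)
Last nonzero remainder: 6m - 24. Dividing through by 6 gives the monic gcd m - 4.
Cancel m - 4 from numerator and denominator to get the reduced form.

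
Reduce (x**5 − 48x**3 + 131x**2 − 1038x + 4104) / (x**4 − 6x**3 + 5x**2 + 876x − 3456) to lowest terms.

Apply the Euclidean algorithm:
  x**5 − 48x**3 + 131x**2 − 1038x + 4104 = (x + 6)(x**4 − 6x**3 + 5x**2 + 876x − 3456) + (−17x**3 − 775x**2 − 2838x + 24840)
  x**4 − 6x**3 + 5x**2 + 876x − 3456 = (−(1/17)x + 877/289)(−17x**3 − 775x**2 − 2838x + 24840) + ((632874/289)x**2 + (3164370/289)x − 22783464/289)
  −17x**3 − 775x**2 − 2838x + 24840 = (−(4913/632874)x − 33235/105479)((632874/289)x**2 + (3164370/289)x − 22783464/289) + (0)
Last nonzero remainder: (632874/289)x**2 + (3164370/289)x − 22783464/289. Dividing through by 632874/289 gives the monic gcd x**2 + 5x − 36.
Cancel x**2 + 5x − 36 from numerator and denominator to get the reduced form.

(x**3 − 5x**2 + 13x − 114)/(x**2 − 11x + 96)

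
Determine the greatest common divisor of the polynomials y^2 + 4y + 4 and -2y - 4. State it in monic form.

y + 2

Apply the Euclidean algorithm:
  y^2 + 4y + 4 = (-(1/2)y - 1)(-2y - 4) + (0)
Last nonzero remainder: -2y - 4. Dividing through by -2 gives the monic gcd y + 2.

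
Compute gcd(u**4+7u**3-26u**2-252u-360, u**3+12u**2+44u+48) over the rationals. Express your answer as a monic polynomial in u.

Repeated division with remainder:
  u**4+7u**3-26u**2-252u-360 = (u-5)(u**3+12u**2+44u+48) + (-10u**2-80u-120)
  u**3+12u**2+44u+48 = (-(1/10)u-2/5)(-10u**2-80u-120) + (0)
Last nonzero remainder: -10u**2-80u-120. Dividing through by -10 gives the monic gcd u**2+8u+12.

u**2+8u+12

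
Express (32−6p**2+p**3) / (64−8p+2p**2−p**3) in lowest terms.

(8+2p−p**2)/(16+2p+p**2)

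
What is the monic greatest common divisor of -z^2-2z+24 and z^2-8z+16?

z-4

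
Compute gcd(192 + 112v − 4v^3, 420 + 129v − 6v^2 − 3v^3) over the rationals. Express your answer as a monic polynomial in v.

4 + v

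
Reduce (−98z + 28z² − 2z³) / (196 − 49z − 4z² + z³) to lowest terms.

By polynomial division,
  −2z³ + 28z² − 98z = (−2)(z³ − 4z² − 49z + 196) + (20z² − 196z + 392)
  z³ − 4z² − 49z + 196 = ((1/20)z + 29/100)(20z² − 196z + 392) + (−(294/25)z + 2058/25)
  20z² − 196z + 392 = (−(250/147)z + 100/21)(−(294/25)z + 2058/25) + (0)
Last nonzero remainder: −(294/25)z + 2058/25. Dividing through by −294/25 gives the monic gcd z − 7.
Cancel z − 7 from numerator and denominator to get the reduced form.

(14z − 2z²)/(−28 + 3z + z²)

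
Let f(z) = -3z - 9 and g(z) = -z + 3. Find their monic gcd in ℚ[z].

Apply the Euclidean algorithm:
  -3z - 9 = (3)(-z + 3) + (-18)
  -z + 3 = ((1/18)z - 1/6)(-18) + (0)
The last nonzero remainder is the constant -18, so the polynomials are coprime and gcd = 1.

1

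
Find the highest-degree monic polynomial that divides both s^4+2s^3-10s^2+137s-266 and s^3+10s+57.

By polynomial division,
  s^4+2s^3-10s^2+137s-266 = (s+2)(s^3+10s+57) + (-20s^2+60s-380)
  s^3+10s+57 = (-(1/20)s-3/20)(-20s^2+60s-380) + (0)
Last nonzero remainder: -20s^2+60s-380. Dividing through by -20 gives the monic gcd s^2-3s+19.

s^2-3s+19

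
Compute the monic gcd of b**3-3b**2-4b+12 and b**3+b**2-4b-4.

Repeated division with remainder:
  b**3-3b**2-4b+12 = (b**3+b**2-4b-4) + (-4b**2+16)
  b**3+b**2-4b-4 = (-(1/4)b-1/4)(-4b**2+16) + (0)
Last nonzero remainder: -4b**2+16. Dividing through by -4 gives the monic gcd b**2-4.

b**2-4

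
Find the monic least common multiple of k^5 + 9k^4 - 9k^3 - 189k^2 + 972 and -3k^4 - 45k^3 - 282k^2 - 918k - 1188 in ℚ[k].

Repeated division with remainder:
  k^5 + 9k^4 - 9k^3 - 189k^2 + 972 = (-(1/3)k + 2)(-3k^4 - 45k^3 - 282k^2 - 918k - 1188) + (-13k^3 + 69k^2 + 1440k + 3348)
  -3k^4 - 45k^3 - 282k^2 - 918k - 1188 = ((3/13)k + 792/169)(-13k^3 + 69k^2 + 1440k + 3348) + (-(158466/169)k^2 - (1426194/169)k - 2852388/169)
  -13k^3 + 69k^2 + 1440k + 3348 = ((2197/158466)k - 5239/26411)(-(158466/169)k^2 - (1426194/169)k - 2852388/169) + (0)
Last nonzero remainder: -(158466/169)k^2 - (1426194/169)k - 2852388/169. Dividing through by -158466/169 gives the monic gcd k^2 + 9k + 18.
Then lcm(f, g) = f·g / gcd(f, g); expanding and making the result monic gives the answer.

k^7 + 15k^6 + 67k^5 - 45k^4 - 1332k^3 - 3186k^2 + 5832k + 21384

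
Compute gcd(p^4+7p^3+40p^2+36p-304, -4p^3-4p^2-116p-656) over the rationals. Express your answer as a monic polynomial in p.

Apply the Euclidean algorithm:
  p^4+7p^3+40p^2+36p-304 = (-(1/4)p-3/2)(-4p^3-4p^2-116p-656) + (5p^2-302p-1288)
  -4p^3-4p^2-116p-656 = (-(4/5)p-1228/25)(5p^2-302p-1288) + (-(399516/25)p-1598064/25)
  5p^2-302p-1288 = (-(125/399516)p+4025/199758)(-(399516/25)p-1598064/25) + (0)
Last nonzero remainder: -(399516/25)p-1598064/25. Dividing through by -399516/25 gives the monic gcd p+4.

p+4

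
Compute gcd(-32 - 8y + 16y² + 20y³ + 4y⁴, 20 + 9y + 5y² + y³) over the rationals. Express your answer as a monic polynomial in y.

4 + y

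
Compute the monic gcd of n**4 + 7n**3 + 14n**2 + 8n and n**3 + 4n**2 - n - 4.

Apply the Euclidean algorithm:
  n**4 + 7n**3 + 14n**2 + 8n = (n + 3)(n**3 + 4n**2 - n - 4) + (3n**2 + 15n + 12)
  n**3 + 4n**2 - n - 4 = ((1/3)n - 1/3)(3n**2 + 15n + 12) + (0)
Last nonzero remainder: 3n**2 + 15n + 12. Dividing through by 3 gives the monic gcd n**2 + 5n + 4.

n**2 + 5n + 4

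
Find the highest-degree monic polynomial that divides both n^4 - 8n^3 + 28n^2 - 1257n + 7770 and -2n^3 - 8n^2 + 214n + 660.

Euclidean algorithm in ℚ[n]:
  n^4 - 8n^3 + 28n^2 - 1257n + 7770 = (-(1/2)n + 6)(-2n^3 - 8n^2 + 214n + 660) + (183n^2 - 2211n + 3810)
  -2n^3 - 8n^2 + 214n + 660 = (-(2/183)n - 654/3721)(183n^2 - 2211n + 3810) + (-(494760/3721)n + 4947600/3721)
  183n^2 - 2211n + 3810 = (-(226981/164920)n + 472567/164920)(-(494760/3721)n + 4947600/3721) + (0)
Last nonzero remainder: -(494760/3721)n + 4947600/3721. Dividing through by -494760/3721 gives the monic gcd n - 10.

n - 10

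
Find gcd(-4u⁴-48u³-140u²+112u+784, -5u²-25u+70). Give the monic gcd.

u²+5u-14

Apply the Euclidean algorithm:
  -4u⁴-48u³-140u²+112u+784 = ((4/5)u²+(28/5)u+56/5)(-5u²-25u+70) + (0)
Last nonzero remainder: -5u²-25u+70. Dividing through by -5 gives the monic gcd u²+5u-14.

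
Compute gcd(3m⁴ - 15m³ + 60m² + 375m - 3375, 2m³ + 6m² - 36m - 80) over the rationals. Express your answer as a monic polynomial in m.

Apply the Euclidean algorithm:
  3m⁴ - 15m³ + 60m² + 375m - 3375 = ((3/2)m - 12)(2m³ + 6m² - 36m - 80) + (186m² + 63m - 4335)
  2m³ + 6m² - 36m - 80 = ((1/93)m + 55/1922)(186m² + 63m - 4335) + ((16933/1922)m + 84665/1922)
  186m² + 63m - 4335 = ((357492/16933)m - 1666374/16933)((16933/1922)m + 84665/1922) + (0)
Last nonzero remainder: (16933/1922)m + 84665/1922. Dividing through by 16933/1922 gives the monic gcd m + 5.

m + 5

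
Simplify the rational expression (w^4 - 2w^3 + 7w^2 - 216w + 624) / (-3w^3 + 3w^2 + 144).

(-w^3 - 2w^2 - 15w + 156)/(3w^2 + 9w + 36)

Apply the Euclidean algorithm:
  w^4 - 2w^3 + 7w^2 - 216w + 624 = (-(1/3)w + 1/3)(-3w^3 + 3w^2 + 144) + (6w^2 - 168w + 576)
  -3w^3 + 3w^2 + 144 = (-(1/2)w - 27/2)(6w^2 - 168w + 576) + (-1980w + 7920)
  6w^2 - 168w + 576 = (-(1/330)w + 4/55)(-1980w + 7920) + (0)
Last nonzero remainder: -1980w + 7920. Dividing through by -1980 gives the monic gcd w - 4.
Cancel w - 4 from numerator and denominator to get the reduced form.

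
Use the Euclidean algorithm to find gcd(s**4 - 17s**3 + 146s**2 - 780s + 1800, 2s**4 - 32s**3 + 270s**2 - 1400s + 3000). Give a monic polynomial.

Euclidean algorithm in ℚ[s]:
  s**4 - 17s**3 + 146s**2 - 780s + 1800 = (1/2)(2s**4 - 32s**3 + 270s**2 - 1400s + 3000) + (-s**3 + 11s**2 - 80s + 300)
  2s**4 - 32s**3 + 270s**2 - 1400s + 3000 = (-2s + 10)(-s**3 + 11s**2 - 80s + 300) + (0)
Last nonzero remainder: -s**3 + 11s**2 - 80s + 300. Dividing through by -1 gives the monic gcd s**3 - 11s**2 + 80s - 300.

s**3 - 11s**2 + 80s - 300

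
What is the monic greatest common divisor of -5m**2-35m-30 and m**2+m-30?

m+6

Apply the Euclidean algorithm:
  -5m**2-35m-30 = (-5)(m**2+m-30) + (-30m-180)
  m**2+m-30 = (-(1/30)m+1/6)(-30m-180) + (0)
Last nonzero remainder: -30m-180. Dividing through by -30 gives the monic gcd m+6.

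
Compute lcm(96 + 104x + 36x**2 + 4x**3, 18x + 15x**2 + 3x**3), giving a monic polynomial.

Apply the Euclidean algorithm:
  4x**3 + 36x**2 + 104x + 96 = (4/3)(3x**3 + 15x**2 + 18x) + (16x**2 + 80x + 96)
  3x**3 + 15x**2 + 18x = ((3/16)x)(16x**2 + 80x + 96) + (0)
Last nonzero remainder: 16x**2 + 80x + 96. Dividing through by 16 gives the monic gcd x**2 + 5x + 6.
Then lcm(f, g) = f·g / gcd(f, g); expanding and making the result monic gives the answer.

24x + 26x**2 + 9x**3 + x**4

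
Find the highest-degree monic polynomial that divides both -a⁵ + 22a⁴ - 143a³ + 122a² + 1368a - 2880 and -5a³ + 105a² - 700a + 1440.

a² - 12a + 32

Repeated division with remainder:
  -a⁵ + 22a⁴ - 143a³ + 122a² + 1368a - 2880 = ((1/5)a² - (1/5)a - 18/5)(-5a³ + 105a² - 700a + 1440) + (72a² - 864a + 2304)
  -5a³ + 105a² - 700a + 1440 = (-(5/72)a + 5/8)(72a² - 864a + 2304) + (0)
Last nonzero remainder: 72a² - 864a + 2304. Dividing through by 72 gives the monic gcd a² - 12a + 32.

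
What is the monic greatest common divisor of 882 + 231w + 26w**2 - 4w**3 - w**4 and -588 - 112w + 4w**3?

Repeated division with remainder:
  -w**4 - 4w**3 + 26w**2 + 231w + 882 = (-(1/4)w - 1)(4w**3 - 112w - 588) + (-2w**2 - 28w + 294)
  4w**3 - 112w - 588 = (-2w + 28)(-2w**2 - 28w + 294) + (1260w - 8820)
  -2w**2 - 28w + 294 = (-(1/630)w - 1/30)(1260w - 8820) + (0)
Last nonzero remainder: 1260w - 8820. Dividing through by 1260 gives the monic gcd w - 7.

-7 + w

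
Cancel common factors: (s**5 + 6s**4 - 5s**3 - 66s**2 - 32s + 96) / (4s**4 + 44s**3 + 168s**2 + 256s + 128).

Repeated division with remainder:
  s**5 + 6s**4 - 5s**3 - 66s**2 - 32s + 96 = ((1/4)s - 5/4)(4s**4 + 44s**3 + 168s**2 + 256s + 128) + (8s**3 + 80s**2 + 256s + 256)
  4s**4 + 44s**3 + 168s**2 + 256s + 128 = ((1/2)s + 1/2)(8s**3 + 80s**2 + 256s + 256) + (0)
Last nonzero remainder: 8s**3 + 80s**2 + 256s + 256. Dividing through by 8 gives the monic gcd s**3 + 10s**2 + 32s + 32.
Cancel s**3 + 10s**2 + 32s + 32 from numerator and denominator to get the reduced form.

(s**2 - 4s + 3)/(4s + 4)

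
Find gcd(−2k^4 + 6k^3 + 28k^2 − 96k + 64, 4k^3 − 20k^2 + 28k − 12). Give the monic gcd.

Repeated division with remainder:
  −2k^4 + 6k^3 + 28k^2 − 96k + 64 = (−(1/2)k − 1)(4k^3 − 20k^2 + 28k − 12) + (22k^2 − 74k + 52)
  4k^3 − 20k^2 + 28k − 12 = ((2/11)k − 36/121)(22k^2 − 74k + 52) + (−(420/121)k + 420/121)
  22k^2 − 74k + 52 = (−(1331/210)k + 1573/105)(−(420/121)k + 420/121) + (0)
Last nonzero remainder: −(420/121)k + 420/121. Dividing through by −420/121 gives the monic gcd k − 1.

k − 1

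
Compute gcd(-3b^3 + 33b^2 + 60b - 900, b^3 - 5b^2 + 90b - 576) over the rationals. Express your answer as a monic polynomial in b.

b - 6

Repeated division with remainder:
  -3b^3 + 33b^2 + 60b - 900 = (-3)(b^3 - 5b^2 + 90b - 576) + (18b^2 + 330b - 2628)
  b^3 - 5b^2 + 90b - 576 = ((1/18)b - 35/27)(18b^2 + 330b - 2628) + ((5974/9)b - 11948/3)
  18b^2 + 330b - 2628 = ((81/2987)b + 1971/2987)((5974/9)b - 11948/3) + (0)
Last nonzero remainder: (5974/9)b - 11948/3. Dividing through by 5974/9 gives the monic gcd b - 6.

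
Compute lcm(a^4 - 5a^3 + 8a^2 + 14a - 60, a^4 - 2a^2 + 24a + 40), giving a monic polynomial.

a^5 - 3a^4 - 2a^3 + 30a^2 - 32a - 120

Euclidean algorithm in ℚ[a]:
  a^4 - 5a^3 + 8a^2 + 14a - 60 = (a^4 - 2a^2 + 24a + 40) + (-5a^3 + 10a^2 - 10a - 100)
  a^4 - 2a^2 + 24a + 40 = (-(1/5)a - 2/5)(-5a^3 + 10a^2 - 10a - 100) + (0)
Last nonzero remainder: -5a^3 + 10a^2 - 10a - 100. Dividing through by -5 gives the monic gcd a^3 - 2a^2 + 2a + 20.
Then lcm(f, g) = f·g / gcd(f, g); expanding and making the result monic gives the answer.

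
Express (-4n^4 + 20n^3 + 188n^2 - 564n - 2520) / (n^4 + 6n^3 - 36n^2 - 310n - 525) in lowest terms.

Apply the Euclidean algorithm:
  -4n^4 + 20n^3 + 188n^2 - 564n - 2520 = (-4)(n^4 + 6n^3 - 36n^2 - 310n - 525) + (44n^3 + 44n^2 - 1804n - 4620)
  n^4 + 6n^3 - 36n^2 - 310n - 525 = ((1/44)n + 5/44)(44n^3 + 44n^2 - 1804n - 4620) + (0)
Last nonzero remainder: 44n^3 + 44n^2 - 1804n - 4620. Dividing through by 44 gives the monic gcd n^3 + n^2 - 41n - 105.
Cancel n^3 + n^2 - 41n - 105 from numerator and denominator to get the reduced form.

(-4n + 24)/(n + 5)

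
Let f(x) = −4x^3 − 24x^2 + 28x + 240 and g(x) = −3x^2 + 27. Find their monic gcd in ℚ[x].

x − 3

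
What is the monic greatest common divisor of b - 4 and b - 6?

Euclidean algorithm in ℚ[b]:
  b - 4 = (b - 6) + (2)
  b - 6 = ((1/2)b - 3)(2) + (0)
The last nonzero remainder is the constant 2, so the polynomials are coprime and gcd = 1.

1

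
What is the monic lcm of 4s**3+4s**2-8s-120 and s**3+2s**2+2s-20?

s**4-s**3-4s**2-26s+60

Repeated division with remainder:
  4s**3+4s**2-8s-120 = (4)(s**3+2s**2+2s-20) + (-4s**2-16s-40)
  s**3+2s**2+2s-20 = (-(1/4)s+1/2)(-4s**2-16s-40) + (0)
Last nonzero remainder: -4s**2-16s-40. Dividing through by -4 gives the monic gcd s**2+4s+10.
Then lcm(f, g) = f·g / gcd(f, g); expanding and making the result monic gives the answer.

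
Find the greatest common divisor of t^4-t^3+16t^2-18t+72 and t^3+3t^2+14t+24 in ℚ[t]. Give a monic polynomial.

t^2+t+12

Repeated division with remainder:
  t^4-t^3+16t^2-18t+72 = (t-4)(t^3+3t^2+14t+24) + (14t^2+14t+168)
  t^3+3t^2+14t+24 = ((1/14)t+1/7)(14t^2+14t+168) + (0)
Last nonzero remainder: 14t^2+14t+168. Dividing through by 14 gives the monic gcd t^2+t+12.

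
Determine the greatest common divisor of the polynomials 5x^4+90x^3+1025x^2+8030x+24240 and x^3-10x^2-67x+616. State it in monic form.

Euclidean algorithm in ℚ[x]:
  5x^4+90x^3+1025x^2+8030x+24240 = (5x+140)(x^3-10x^2-67x+616) + (2760x^2+14330x-62000)
  x^3-10x^2-67x+616 = ((1/2760)x-4193/761760)(2760x^2+14330x-62000) + ((2615977/76176)x+2615977/9522)
  2760x^2+14330x-62000 = ((210245760/2615977)x-590364000/2615977)((2615977/76176)x+2615977/9522) + (0)
Last nonzero remainder: (2615977/76176)x+2615977/9522. Dividing through by 2615977/76176 gives the monic gcd x+8.

x+8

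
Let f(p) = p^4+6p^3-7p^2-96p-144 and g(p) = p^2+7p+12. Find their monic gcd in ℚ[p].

p^2+7p+12

By polynomial division,
  p^4+6p^3-7p^2-96p-144 = (p^2-p-12)(p^2+7p+12) + (0)
The last nonzero remainder p^2+7p+12 is already monic.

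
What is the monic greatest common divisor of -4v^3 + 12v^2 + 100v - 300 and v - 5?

Repeated division with remainder:
  -4v^3 + 12v^2 + 100v - 300 = (-4v^2 - 8v + 60)(v - 5) + (0)
The last nonzero remainder v - 5 is already monic.

v - 5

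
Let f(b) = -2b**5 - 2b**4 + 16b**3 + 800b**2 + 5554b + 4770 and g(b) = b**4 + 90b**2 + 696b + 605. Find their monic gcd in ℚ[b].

b**2 + 6b + 5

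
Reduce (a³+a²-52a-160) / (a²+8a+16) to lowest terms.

(a²-3a-40)/(a+4)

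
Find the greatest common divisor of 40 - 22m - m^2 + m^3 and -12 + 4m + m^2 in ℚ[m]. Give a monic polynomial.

By polynomial division,
  m^3 - m^2 - 22m + 40 = (m - 5)(m^2 + 4m - 12) + (10m - 20)
  m^2 + 4m - 12 = ((1/10)m + 3/5)(10m - 20) + (0)
Last nonzero remainder: 10m - 20. Dividing through by 10 gives the monic gcd m - 2.

-2 + m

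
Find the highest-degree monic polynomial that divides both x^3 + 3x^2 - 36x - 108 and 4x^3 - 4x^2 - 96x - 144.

x^2 - 3x - 18

By polynomial division,
  x^3 + 3x^2 - 36x - 108 = (1/4)(4x^3 - 4x^2 - 96x - 144) + (4x^2 - 12x - 72)
  4x^3 - 4x^2 - 96x - 144 = (x + 2)(4x^2 - 12x - 72) + (0)
Last nonzero remainder: 4x^2 - 12x - 72. Dividing through by 4 gives the monic gcd x^2 - 3x - 18.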